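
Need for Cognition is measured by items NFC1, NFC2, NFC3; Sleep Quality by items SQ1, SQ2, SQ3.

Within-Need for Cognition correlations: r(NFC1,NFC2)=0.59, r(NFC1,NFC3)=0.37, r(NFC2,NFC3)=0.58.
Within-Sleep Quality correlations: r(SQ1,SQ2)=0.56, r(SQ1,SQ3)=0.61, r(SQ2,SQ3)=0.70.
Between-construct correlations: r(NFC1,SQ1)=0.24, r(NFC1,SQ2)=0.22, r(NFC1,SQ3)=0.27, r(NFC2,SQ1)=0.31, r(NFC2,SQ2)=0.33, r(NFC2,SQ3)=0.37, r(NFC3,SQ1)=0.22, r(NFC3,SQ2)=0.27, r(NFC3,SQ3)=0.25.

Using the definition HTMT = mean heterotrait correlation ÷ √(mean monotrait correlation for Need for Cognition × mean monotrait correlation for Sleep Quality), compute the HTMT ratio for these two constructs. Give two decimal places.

0.49

Mean heterotrait r = 2.48/9 = 0.2756.
Mean within-NFC = 1.54/3 = 0.5133; mean within-SQ = 1.87/3 = 0.6233.
Geometric mean = √(0.5133 × 0.6233) = 0.5656.
HTMT = 0.2756 / 0.5656 = 0.49.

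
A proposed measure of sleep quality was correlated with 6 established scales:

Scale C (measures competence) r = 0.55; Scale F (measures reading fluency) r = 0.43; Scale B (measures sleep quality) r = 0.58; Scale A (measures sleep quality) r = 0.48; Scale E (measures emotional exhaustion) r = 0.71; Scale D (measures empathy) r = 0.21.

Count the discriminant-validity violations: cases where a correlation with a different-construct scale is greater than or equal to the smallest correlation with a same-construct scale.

2

Convergent (same construct = sleep quality): Scale B, Scale A.
Smallest convergent = 0.48. Discriminant values: 0.55, 0.43, 0.71, 0.21; count ≥ 0.48 → 2.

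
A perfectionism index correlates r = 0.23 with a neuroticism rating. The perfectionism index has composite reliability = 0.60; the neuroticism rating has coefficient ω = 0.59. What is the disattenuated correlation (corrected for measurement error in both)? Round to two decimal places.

0.39

r_true = r_obs / √(r_xx · r_yy) = 0.23 / √(0.60 × 0.59) = 0.23 / √0.3540 = 0.23 / 0.5950 ≈ 0.39.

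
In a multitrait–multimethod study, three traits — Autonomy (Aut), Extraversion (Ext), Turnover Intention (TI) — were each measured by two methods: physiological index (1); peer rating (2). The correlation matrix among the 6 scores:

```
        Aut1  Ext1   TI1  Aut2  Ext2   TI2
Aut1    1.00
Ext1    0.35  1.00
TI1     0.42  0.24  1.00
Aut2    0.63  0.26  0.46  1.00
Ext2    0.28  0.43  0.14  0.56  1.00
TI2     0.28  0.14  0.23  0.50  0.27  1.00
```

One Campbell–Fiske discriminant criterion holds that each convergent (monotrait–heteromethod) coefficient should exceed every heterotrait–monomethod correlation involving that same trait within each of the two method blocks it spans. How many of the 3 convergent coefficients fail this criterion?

Checking each validity diagonal entry against its comparison values:
Aut (methods 1·2): 0.63 vs {0.35, 0.56, 0.42, 0.50} → pass.
Ext (methods 1·2): 0.43 vs {0.35, 0.56, 0.24, 0.27} → fail.
TI (methods 1·2): 0.23 vs {0.42, 0.50, 0.24, 0.27} → fail.
2 of 3 fail.

2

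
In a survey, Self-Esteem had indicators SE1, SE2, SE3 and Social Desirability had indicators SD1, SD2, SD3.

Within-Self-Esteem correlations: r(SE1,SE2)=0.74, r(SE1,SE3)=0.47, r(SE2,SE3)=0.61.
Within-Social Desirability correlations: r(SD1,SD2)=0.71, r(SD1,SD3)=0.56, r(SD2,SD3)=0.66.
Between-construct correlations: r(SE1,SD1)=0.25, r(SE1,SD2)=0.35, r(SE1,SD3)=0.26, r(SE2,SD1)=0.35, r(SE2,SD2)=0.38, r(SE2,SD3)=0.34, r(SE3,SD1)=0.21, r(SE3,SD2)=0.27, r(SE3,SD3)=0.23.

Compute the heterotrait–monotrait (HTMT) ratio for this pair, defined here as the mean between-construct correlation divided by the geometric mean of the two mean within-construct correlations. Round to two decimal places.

Between-construct mean = 2.64/9 = 0.2933.
Mean within-SE = 1.82/3 = 0.6067; mean within-SD = 1.93/3 = 0.6433.
Geometric mean = √(0.6067 × 0.6433) = 0.6247.
HTMT = 0.2933 / 0.6247 = 0.47.

0.47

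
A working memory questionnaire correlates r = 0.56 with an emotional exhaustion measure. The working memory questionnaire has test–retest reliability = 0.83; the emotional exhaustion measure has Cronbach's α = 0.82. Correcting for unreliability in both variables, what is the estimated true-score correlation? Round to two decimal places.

r_true = r_obs / √(r_xx · r_yy) = 0.56 / √(0.83 × 0.82) = 0.56 / √0.6806 = 0.56 / 0.8250 ≈ 0.68.

0.68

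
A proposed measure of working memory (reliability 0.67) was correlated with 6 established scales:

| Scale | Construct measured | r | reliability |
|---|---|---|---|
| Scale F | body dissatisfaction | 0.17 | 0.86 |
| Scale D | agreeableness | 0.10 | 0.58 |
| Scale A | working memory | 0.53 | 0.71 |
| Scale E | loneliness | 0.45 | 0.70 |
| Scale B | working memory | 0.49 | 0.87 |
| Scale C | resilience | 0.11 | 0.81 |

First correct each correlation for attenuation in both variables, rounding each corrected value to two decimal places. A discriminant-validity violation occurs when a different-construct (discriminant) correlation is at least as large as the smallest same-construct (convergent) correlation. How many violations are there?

1

Disattenuated r (r / √(r_scale · r_new)):
  Scale F (disc): 0.17 / √(0.86·0.67) = 0.22
  Scale D (disc): 0.10 / √(0.58·0.67) = 0.16
  Scale A (conv): 0.53 / √(0.71·0.67) = 0.77
  Scale E (disc): 0.45 / √(0.70·0.67) = 0.66
  Scale B (conv): 0.49 / √(0.87·0.67) = 0.64
  Scale C (disc): 0.11 / √(0.81·0.67) = 0.15
Smallest convergent = 0.64. Discriminant values: 0.22, 0.16, 0.66, 0.15; count ≥ 0.64 → 1.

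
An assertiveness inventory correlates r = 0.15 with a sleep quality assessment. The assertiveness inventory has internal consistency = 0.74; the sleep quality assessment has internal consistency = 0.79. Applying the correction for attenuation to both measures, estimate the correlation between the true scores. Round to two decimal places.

r_true = r_obs / √(r_xx · r_yy) = 0.15 / √(0.74 × 0.79) = 0.15 / √0.5846 = 0.15 / 0.7646 ≈ 0.20.

0.20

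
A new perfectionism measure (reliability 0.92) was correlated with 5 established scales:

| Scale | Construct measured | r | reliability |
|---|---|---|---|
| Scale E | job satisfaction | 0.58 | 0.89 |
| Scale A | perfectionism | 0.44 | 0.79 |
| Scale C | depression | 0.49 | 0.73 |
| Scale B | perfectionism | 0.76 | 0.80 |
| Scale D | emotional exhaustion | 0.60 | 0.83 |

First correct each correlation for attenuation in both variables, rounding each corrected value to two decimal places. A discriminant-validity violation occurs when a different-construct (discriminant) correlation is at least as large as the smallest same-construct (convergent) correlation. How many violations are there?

3

Disattenuated r (r / √(r_scale · r_new)):
  Scale E (disc): 0.58 / √(0.89·0.92) = 0.64
  Scale A (conv): 0.44 / √(0.79·0.92) = 0.52
  Scale C (disc): 0.49 / √(0.73·0.92) = 0.60
  Scale B (conv): 0.76 / √(0.80·0.92) = 0.89
  Scale D (disc): 0.60 / √(0.83·0.92) = 0.69
Smallest convergent = 0.52. Discriminant values: 0.64, 0.60, 0.69; count ≥ 0.52 → 3.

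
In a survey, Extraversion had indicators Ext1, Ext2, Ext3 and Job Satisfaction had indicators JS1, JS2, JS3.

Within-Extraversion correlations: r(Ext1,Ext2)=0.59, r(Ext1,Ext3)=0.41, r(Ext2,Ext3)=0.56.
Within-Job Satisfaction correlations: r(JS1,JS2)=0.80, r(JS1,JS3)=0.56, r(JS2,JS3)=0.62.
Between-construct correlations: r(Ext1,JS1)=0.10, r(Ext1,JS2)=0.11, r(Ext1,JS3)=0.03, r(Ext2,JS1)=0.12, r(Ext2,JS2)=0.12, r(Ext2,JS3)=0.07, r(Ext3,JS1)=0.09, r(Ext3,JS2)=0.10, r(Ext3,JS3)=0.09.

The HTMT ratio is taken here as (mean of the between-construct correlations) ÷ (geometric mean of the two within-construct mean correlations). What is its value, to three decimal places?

Mean between = 0.83/9 = 0.0922.
Mean within-Ext = 1.56/3 = 0.5200; mean within-JS = 1.98/3 = 0.6600.
Geometric mean = √(0.5200 × 0.6600) = 0.5858.
HTMT = 0.0922 / 0.5858 = 0.157.

0.157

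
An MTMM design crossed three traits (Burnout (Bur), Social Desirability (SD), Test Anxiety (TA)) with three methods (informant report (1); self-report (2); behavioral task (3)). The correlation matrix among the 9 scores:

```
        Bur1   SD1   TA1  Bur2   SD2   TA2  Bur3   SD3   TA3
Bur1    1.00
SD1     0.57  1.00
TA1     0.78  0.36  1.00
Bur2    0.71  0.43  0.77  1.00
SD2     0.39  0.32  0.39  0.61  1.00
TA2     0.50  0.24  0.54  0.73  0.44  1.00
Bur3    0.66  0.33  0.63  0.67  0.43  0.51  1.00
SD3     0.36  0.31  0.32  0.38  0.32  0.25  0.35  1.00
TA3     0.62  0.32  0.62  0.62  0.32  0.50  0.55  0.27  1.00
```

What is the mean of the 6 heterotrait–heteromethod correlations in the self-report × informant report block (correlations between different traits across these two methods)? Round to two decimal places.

HTHM values (method 2 × method 1): 0.43, 0.77, 0.39, 0.39, 0.50, 0.24; mean = 2.72/6 = 0.45.

0.45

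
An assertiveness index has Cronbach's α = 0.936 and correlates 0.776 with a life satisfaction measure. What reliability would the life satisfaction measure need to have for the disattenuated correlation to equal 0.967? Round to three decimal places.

r_true = r_obs / √(r_xx · r_yy) ⇒ 0.967 = 0.776 / √(0.936 · r_yy).
√(0.936 · r_yy) = 0.776 / 0.967 = 0.8025; 0.936 · r_yy = 0.6440; r_yy = 0.6440 / 0.936 ≈ 0.688.

0.688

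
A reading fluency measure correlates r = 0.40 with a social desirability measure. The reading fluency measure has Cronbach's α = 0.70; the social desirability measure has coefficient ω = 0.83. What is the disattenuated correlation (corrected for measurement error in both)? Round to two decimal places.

r_true = r_obs / √(r_xx · r_yy) = 0.40 / √(0.70 × 0.83) = 0.40 / √0.5810 = 0.40 / 0.7622 ≈ 0.52.

0.52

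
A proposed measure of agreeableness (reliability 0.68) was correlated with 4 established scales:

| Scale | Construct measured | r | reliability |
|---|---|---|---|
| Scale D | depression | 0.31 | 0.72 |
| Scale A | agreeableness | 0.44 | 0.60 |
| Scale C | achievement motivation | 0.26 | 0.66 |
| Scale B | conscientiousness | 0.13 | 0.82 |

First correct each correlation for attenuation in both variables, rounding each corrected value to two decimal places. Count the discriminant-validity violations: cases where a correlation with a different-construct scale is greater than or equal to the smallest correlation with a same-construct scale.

0

Disattenuated r (r / √(r_scale · r_new)):
  Scale D (disc): 0.31 / √(0.72·0.68) = 0.44
  Scale A (conv): 0.44 / √(0.60·0.68) = 0.69
  Scale C (disc): 0.26 / √(0.66·0.68) = 0.39
  Scale B (disc): 0.13 / √(0.82·0.68) = 0.17
Smallest convergent = 0.69. Discriminant values: 0.44, 0.39, 0.17; count ≥ 0.69 → 0.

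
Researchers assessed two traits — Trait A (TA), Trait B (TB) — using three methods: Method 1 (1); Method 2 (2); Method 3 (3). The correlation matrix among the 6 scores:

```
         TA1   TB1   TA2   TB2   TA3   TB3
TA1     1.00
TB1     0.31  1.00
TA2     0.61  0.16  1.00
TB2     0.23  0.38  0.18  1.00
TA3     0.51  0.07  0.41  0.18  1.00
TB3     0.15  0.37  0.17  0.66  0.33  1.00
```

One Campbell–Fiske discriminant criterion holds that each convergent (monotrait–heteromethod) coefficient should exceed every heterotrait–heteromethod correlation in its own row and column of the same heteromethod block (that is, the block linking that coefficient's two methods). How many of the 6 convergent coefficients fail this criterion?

0

Checking each validity diagonal entry against its comparison values:
TA (methods 1·2): 0.61 vs {0.23, 0.16} → pass.
TA (methods 1·3): 0.51 vs {0.15, 0.07} → pass.
TA (methods 2·3): 0.41 vs {0.17, 0.18} → pass.
TB (methods 1·2): 0.38 vs {0.16, 0.23} → pass.
TB (methods 1·3): 0.37 vs {0.07, 0.15} → pass.
TB (methods 2·3): 0.66 vs {0.18, 0.17} → pass.
0 of 6 fail.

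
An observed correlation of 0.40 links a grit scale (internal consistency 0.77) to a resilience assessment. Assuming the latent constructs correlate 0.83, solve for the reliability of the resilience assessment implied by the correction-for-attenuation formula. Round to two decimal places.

0.30

r_true = r_obs / √(r_xx · r_yy) ⇒ 0.83 = 0.40 / √(0.77 · r_yy).
√(0.77 · r_yy) = 0.40 / 0.83 = 0.4819; 0.77 · r_yy = 0.2322; r_yy = 0.2322 / 0.77 ≈ 0.30.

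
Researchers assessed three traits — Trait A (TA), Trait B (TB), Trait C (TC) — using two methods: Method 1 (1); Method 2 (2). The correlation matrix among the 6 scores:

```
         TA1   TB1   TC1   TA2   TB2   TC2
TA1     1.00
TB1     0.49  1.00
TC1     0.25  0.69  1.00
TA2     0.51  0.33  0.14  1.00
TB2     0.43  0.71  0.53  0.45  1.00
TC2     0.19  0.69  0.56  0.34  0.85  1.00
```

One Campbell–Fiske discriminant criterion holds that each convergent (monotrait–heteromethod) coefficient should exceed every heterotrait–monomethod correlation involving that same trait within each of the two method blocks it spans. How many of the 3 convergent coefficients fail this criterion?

2

Each convergent coefficient versus the relevant comparison correlations:
TA (methods 1·2): 0.51 vs {0.49, 0.45, 0.25, 0.34} → pass.
TB (methods 1·2): 0.71 vs {0.49, 0.45, 0.69, 0.85} → fail.
TC (methods 1·2): 0.56 vs {0.25, 0.34, 0.69, 0.85} → fail.
2 of 3 fail.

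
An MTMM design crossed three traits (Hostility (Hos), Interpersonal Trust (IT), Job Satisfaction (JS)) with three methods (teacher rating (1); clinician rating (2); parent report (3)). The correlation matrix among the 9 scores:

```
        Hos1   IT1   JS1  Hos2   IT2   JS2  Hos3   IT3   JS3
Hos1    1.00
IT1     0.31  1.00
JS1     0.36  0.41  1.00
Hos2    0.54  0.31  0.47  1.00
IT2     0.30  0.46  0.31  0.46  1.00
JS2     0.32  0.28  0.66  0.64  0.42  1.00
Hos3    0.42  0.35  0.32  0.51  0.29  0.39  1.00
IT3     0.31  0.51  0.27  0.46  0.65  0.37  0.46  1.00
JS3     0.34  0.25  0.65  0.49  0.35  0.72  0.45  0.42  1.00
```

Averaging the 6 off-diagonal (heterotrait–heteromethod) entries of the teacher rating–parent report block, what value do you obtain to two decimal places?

0.31

HTHM values (method 1 × method 3): 0.31, 0.34, 0.35, 0.25, 0.32, 0.27; mean = 1.84/6 = 0.31.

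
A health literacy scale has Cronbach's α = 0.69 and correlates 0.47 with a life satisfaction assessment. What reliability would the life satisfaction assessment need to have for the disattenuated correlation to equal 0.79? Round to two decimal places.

r_true = r_obs / √(r_xx · r_yy) ⇒ 0.79 = 0.47 / √(0.69 · r_yy).
√(0.69 · r_yy) = 0.47 / 0.79 = 0.5949; 0.69 · r_yy = 0.3539; r_yy = 0.3539 / 0.69 ≈ 0.51.

0.51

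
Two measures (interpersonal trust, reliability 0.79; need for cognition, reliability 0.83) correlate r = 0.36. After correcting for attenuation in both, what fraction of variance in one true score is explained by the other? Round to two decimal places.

0.20

Disattenuated r = 0.36 / √(0.79 × 0.83) = 0.36 / 0.8098 = 0.4446.
Shared true-score variance = 0.4446² = 0.1977 ≈ 0.20.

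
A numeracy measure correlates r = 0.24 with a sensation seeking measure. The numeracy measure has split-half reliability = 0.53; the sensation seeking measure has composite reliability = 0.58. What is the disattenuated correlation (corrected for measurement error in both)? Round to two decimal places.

r_true = r_obs / √(r_xx · r_yy) = 0.24 / √(0.53 × 0.58) = 0.24 / √0.3074 = 0.24 / 0.5544 ≈ 0.43.

0.43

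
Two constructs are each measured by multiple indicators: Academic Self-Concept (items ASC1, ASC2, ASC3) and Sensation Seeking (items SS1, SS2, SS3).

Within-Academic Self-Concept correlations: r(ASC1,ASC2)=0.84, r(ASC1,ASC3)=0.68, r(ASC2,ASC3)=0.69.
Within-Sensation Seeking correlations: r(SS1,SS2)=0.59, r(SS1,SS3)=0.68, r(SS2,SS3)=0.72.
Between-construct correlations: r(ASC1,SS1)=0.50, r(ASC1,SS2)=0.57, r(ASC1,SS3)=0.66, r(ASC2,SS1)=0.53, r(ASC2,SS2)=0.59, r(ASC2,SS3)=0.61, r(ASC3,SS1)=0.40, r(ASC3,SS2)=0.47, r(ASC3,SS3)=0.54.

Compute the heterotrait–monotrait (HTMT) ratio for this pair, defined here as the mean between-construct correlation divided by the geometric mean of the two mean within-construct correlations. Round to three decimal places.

Mean between = 4.87/9 = 0.5411.
Mean within-ASC = 2.21/3 = 0.7367; mean within-SS = 1.99/3 = 0.6633.
Geometric mean = √(0.7367 × 0.6633) = 0.6990.
HTMT = 0.5411 / 0.6990 = 0.774.

0.774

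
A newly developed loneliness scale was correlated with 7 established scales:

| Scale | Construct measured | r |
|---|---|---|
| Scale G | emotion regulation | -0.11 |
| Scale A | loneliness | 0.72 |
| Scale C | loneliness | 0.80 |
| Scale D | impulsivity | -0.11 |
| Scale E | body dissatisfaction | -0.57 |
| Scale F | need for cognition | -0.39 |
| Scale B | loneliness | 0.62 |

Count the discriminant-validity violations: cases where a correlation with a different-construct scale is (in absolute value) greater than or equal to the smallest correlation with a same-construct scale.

Convergent (same construct = loneliness): Scale A, Scale C, Scale B.
Smallest convergent = 0.62. Discriminant |r|: 0.11, 0.11, 0.57, 0.39; count ≥ 0.62 → 0.

0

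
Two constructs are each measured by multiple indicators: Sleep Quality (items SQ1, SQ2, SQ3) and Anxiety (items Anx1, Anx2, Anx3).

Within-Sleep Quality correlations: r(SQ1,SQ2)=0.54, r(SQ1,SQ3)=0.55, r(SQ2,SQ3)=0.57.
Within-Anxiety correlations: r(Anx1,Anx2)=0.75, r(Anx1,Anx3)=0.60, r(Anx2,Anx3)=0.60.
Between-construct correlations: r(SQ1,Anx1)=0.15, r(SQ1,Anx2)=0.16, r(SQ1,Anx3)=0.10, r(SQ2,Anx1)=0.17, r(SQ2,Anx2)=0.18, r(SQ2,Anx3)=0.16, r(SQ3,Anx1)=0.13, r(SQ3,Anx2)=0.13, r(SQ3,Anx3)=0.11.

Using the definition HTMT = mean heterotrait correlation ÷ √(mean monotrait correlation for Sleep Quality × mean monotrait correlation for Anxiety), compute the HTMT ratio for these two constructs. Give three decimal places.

0.239

Mean between = 1.29/9 = 0.1433.
Mean within-SQ = 1.66/3 = 0.5533; mean within-Anx = 1.95/3 = 0.6500.
Geometric mean = √(0.5533 × 0.6500) = 0.5997.
HTMT = 0.1433 / 0.5997 = 0.239.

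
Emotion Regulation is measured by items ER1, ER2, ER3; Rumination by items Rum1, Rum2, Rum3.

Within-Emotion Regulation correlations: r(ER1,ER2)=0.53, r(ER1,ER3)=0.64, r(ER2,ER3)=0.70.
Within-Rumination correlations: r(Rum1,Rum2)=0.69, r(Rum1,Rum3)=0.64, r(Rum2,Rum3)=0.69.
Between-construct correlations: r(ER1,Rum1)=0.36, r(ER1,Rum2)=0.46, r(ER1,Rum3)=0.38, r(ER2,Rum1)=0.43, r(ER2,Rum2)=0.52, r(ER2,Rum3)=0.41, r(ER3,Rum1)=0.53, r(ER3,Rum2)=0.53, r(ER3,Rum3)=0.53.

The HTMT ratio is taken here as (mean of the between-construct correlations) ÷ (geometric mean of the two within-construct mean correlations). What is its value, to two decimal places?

Mean between = 4.15/9 = 0.4611.
Mean within-ER = 1.87/3 = 0.6233; mean within-Rum = 2.02/3 = 0.6733.
Geometric mean = √(0.6233 × 0.6733) = 0.6478.
HTMT = 0.4611 / 0.6478 = 0.71.

0.71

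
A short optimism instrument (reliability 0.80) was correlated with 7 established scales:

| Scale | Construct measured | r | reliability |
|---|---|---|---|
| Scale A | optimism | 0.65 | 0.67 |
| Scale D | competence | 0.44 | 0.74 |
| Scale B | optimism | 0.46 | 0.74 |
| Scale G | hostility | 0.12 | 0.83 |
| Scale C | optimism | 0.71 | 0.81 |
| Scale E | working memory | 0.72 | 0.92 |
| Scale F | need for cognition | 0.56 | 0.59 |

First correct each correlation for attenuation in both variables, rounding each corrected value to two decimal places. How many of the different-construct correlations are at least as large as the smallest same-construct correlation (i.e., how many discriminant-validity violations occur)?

2

Disattenuated r (r / √(r_scale · r_new)):
  Scale A (conv): 0.65 / √(0.67·0.80) = 0.89
  Scale D (disc): 0.44 / √(0.74·0.80) = 0.57
  Scale B (conv): 0.46 / √(0.74·0.80) = 0.60
  Scale G (disc): 0.12 / √(0.83·0.80) = 0.15
  Scale C (conv): 0.71 / √(0.81·0.80) = 0.88
  Scale E (disc): 0.72 / √(0.92·0.80) = 0.84
  Scale F (disc): 0.56 / √(0.59·0.80) = 0.82
Smallest convergent = 0.60. Discriminant values: 0.57, 0.15, 0.84, 0.82; count ≥ 0.60 → 2.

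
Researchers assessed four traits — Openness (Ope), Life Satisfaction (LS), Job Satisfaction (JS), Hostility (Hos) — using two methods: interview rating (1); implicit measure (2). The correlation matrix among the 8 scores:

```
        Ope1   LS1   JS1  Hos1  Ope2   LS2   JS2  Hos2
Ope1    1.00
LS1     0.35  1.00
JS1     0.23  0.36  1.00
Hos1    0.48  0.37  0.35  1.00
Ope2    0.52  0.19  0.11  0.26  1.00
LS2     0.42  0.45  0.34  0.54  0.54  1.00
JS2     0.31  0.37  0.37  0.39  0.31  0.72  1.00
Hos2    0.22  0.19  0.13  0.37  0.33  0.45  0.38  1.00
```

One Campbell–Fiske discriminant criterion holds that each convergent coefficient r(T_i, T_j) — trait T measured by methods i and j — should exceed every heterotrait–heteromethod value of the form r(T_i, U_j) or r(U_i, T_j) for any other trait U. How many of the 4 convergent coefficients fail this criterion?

3

Convergent coefficients and their comparison sets:
Ope (methods 1·2): 0.52 vs {0.42, 0.19, 0.31, 0.11, 0.22, 0.26} → pass.
LS (methods 1·2): 0.45 vs {0.19, 0.42, 0.37, 0.34, 0.19, 0.54} → fail.
JS (methods 1·2): 0.37 vs {0.11, 0.31, 0.34, 0.37, 0.13, 0.39} → fail.
Hos (methods 1·2): 0.37 vs {0.26, 0.22, 0.54, 0.19, 0.39, 0.13} → fail.
3 of 4 fail.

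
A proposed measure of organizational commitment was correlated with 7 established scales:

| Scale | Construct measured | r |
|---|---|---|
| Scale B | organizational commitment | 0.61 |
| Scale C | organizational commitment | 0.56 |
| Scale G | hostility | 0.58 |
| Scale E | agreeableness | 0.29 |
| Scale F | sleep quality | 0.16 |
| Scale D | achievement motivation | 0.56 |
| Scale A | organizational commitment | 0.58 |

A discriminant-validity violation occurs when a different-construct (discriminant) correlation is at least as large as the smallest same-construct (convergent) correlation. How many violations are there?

Convergent (same construct = organizational commitment): Scale B, Scale C, Scale A.
Smallest convergent = 0.56. Discriminant values: 0.58, 0.29, 0.16, 0.56; count ≥ 0.56 → 2.

2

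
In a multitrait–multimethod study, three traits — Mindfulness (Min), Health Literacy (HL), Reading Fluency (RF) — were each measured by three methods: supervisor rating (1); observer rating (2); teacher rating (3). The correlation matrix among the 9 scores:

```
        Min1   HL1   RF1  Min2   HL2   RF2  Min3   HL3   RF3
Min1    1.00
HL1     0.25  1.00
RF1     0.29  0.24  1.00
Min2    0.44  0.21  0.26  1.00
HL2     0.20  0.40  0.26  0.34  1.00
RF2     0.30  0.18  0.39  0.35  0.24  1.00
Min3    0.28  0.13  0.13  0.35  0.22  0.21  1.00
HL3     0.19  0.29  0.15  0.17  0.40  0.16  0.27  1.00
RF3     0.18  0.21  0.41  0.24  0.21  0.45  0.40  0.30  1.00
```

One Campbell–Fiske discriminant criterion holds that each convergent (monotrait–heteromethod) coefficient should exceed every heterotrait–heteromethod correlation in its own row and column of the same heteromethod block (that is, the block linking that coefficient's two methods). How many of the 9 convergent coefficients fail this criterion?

0

Convergent coefficients and their comparison sets:
Min (methods 1·2): 0.44 vs {0.20, 0.21, 0.30, 0.26} → pass.
Min (methods 1·3): 0.28 vs {0.19, 0.13, 0.18, 0.13} → pass.
Min (methods 2·3): 0.35 vs {0.17, 0.22, 0.24, 0.21} → pass.
HL (methods 1·2): 0.40 vs {0.21, 0.20, 0.18, 0.26} → pass.
HL (methods 1·3): 0.29 vs {0.13, 0.19, 0.21, 0.15} → pass.
HL (methods 2·3): 0.40 vs {0.22, 0.17, 0.21, 0.16} → pass.
RF (methods 1·2): 0.39 vs {0.26, 0.30, 0.26, 0.18} → pass.
RF (methods 1·3): 0.41 vs {0.13, 0.18, 0.15, 0.21} → pass.
RF (methods 2·3): 0.45 vs {0.21, 0.24, 0.16, 0.21} → pass.
0 of 9 fail.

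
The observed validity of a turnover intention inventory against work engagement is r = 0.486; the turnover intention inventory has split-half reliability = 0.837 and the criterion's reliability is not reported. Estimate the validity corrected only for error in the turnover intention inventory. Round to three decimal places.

Single correction: r_c = r_obs / √r_xx = 0.486 / √0.837 = 0.486 / 0.9149 ≈ 0.531.

0.531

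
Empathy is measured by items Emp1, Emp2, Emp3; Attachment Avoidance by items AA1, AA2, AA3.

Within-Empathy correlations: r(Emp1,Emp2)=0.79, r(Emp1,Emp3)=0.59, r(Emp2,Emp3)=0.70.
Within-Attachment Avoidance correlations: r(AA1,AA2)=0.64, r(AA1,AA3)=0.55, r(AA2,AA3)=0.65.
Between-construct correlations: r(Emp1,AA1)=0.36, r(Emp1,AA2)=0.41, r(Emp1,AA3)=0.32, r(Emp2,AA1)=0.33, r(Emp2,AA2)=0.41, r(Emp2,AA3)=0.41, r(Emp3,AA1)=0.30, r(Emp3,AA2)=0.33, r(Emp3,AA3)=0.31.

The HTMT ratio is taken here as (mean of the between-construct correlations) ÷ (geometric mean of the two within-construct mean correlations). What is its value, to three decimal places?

Between-construct mean = 3.18/9 = 0.3533.
Mean within-Emp = 2.08/3 = 0.6933; mean within-AA = 1.84/3 = 0.6133.
Geometric mean = √(0.6933 × 0.6133) = 0.6521.
HTMT = 0.3533 / 0.6521 = 0.542.

0.542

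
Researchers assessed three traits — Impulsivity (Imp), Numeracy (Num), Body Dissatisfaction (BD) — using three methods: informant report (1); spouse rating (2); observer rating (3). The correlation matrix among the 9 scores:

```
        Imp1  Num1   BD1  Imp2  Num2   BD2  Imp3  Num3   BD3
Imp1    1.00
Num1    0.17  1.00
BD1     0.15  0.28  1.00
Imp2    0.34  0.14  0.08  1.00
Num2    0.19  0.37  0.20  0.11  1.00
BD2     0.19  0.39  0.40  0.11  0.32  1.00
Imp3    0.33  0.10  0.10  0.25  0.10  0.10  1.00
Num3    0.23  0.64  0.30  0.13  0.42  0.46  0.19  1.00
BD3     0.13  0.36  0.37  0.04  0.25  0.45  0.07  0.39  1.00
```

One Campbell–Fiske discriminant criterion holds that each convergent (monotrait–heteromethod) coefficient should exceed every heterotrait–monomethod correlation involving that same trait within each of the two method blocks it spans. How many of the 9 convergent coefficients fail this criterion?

1

Convergent coefficients and their comparison sets:
Imp (methods 1·2): 0.34 vs {0.17, 0.11, 0.15, 0.11} → pass.
Imp (methods 1·3): 0.33 vs {0.17, 0.19, 0.15, 0.07} → pass.
Imp (methods 2·3): 0.25 vs {0.11, 0.19, 0.11, 0.07} → pass.
Num (methods 1·2): 0.37 vs {0.17, 0.11, 0.28, 0.32} → pass.
Num (methods 1·3): 0.64 vs {0.17, 0.19, 0.28, 0.39} → pass.
Num (methods 2·3): 0.42 vs {0.11, 0.19, 0.32, 0.39} → pass.
BD (methods 1·2): 0.40 vs {0.15, 0.11, 0.28, 0.32} → pass.
BD (methods 1·3): 0.37 vs {0.15, 0.07, 0.28, 0.39} → fail.
BD (methods 2·3): 0.45 vs {0.11, 0.07, 0.32, 0.39} → pass.
1 of 9 fail.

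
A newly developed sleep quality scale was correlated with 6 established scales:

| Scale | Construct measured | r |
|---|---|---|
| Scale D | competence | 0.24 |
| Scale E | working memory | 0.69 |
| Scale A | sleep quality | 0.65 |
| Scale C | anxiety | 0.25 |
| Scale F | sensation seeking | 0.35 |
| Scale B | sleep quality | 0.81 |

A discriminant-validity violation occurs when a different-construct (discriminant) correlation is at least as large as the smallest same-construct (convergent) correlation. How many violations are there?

Convergent (same construct = sleep quality): Scale A, Scale B.
Smallest convergent = 0.65. Discriminant values: 0.24, 0.69, 0.25, 0.35; count ≥ 0.65 → 1.

1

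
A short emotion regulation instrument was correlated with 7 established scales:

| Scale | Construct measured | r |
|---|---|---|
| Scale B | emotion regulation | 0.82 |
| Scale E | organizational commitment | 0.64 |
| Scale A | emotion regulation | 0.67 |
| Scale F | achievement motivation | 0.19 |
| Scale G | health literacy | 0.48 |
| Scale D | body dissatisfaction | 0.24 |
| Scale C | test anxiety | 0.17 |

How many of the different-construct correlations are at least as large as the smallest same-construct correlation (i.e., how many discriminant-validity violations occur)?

0

Convergent (same construct = emotion regulation): Scale B, Scale A.
Smallest convergent = 0.67. Discriminant values: 0.64, 0.19, 0.48, 0.24, 0.17; count ≥ 0.67 → 0.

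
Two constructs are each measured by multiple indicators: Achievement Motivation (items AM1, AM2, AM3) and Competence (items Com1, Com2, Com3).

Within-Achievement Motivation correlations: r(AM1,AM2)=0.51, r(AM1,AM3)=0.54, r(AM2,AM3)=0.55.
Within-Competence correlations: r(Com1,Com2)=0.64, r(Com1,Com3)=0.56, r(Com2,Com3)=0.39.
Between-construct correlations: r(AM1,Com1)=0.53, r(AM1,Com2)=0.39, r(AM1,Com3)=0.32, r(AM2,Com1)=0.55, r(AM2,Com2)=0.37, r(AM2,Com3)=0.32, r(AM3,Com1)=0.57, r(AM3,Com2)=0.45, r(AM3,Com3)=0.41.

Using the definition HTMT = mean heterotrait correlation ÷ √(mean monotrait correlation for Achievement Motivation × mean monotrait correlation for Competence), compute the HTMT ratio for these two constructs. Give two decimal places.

0.82

Mean heterotrait r = 3.91/9 = 0.4344.
Mean within-AM = 1.60/3 = 0.5333; mean within-Com = 1.59/3 = 0.5300.
Geometric mean = √(0.5333 × 0.5300) = 0.5316.
HTMT = 0.4344 / 0.5316 = 0.82.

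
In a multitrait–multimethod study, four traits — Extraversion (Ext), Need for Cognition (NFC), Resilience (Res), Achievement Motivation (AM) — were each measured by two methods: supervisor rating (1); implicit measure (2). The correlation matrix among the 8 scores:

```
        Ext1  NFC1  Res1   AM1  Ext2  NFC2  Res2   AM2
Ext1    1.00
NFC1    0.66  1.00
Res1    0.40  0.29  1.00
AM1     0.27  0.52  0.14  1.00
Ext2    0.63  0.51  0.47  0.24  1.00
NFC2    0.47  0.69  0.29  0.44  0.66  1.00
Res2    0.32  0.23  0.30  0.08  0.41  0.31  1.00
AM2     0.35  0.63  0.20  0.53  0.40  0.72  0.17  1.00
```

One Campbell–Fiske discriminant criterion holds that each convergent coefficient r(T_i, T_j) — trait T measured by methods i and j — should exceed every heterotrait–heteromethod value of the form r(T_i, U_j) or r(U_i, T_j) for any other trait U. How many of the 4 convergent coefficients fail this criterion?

2

Convergent coefficients and their comparison sets:
Ext (methods 1·2): 0.63 vs {0.47, 0.51, 0.32, 0.47, 0.35, 0.24} → pass.
NFC (methods 1·2): 0.69 vs {0.51, 0.47, 0.23, 0.29, 0.63, 0.44} → pass.
Res (methods 1·2): 0.30 vs {0.47, 0.32, 0.29, 0.23, 0.20, 0.08} → fail.
AM (methods 1·2): 0.53 vs {0.24, 0.35, 0.44, 0.63, 0.08, 0.20} → fail.
2 of 4 fail.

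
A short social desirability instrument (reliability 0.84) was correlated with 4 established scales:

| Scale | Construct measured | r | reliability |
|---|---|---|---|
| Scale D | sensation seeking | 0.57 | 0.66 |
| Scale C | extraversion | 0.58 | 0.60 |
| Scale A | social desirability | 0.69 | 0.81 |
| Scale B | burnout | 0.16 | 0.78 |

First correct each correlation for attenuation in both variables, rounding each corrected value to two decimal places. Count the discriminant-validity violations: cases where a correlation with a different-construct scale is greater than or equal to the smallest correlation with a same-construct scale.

0

Disattenuated r (r / √(r_scale · r_new)):
  Scale D (disc): 0.57 / √(0.66·0.84) = 0.77
  Scale C (disc): 0.58 / √(0.60·0.84) = 0.82
  Scale A (conv): 0.69 / √(0.81·0.84) = 0.84
  Scale B (disc): 0.16 / √(0.78·0.84) = 0.20
Smallest convergent = 0.84. Discriminant values: 0.77, 0.82, 0.20; count ≥ 0.84 → 0.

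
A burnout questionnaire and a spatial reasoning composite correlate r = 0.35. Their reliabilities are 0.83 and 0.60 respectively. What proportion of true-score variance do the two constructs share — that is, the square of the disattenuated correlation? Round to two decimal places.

0.25

Disattenuated r = 0.35 / √(0.83 × 0.60) = 0.35 / 0.7057 = 0.4960.
Shared true-score variance = 0.4960² = 0.2460 ≈ 0.25.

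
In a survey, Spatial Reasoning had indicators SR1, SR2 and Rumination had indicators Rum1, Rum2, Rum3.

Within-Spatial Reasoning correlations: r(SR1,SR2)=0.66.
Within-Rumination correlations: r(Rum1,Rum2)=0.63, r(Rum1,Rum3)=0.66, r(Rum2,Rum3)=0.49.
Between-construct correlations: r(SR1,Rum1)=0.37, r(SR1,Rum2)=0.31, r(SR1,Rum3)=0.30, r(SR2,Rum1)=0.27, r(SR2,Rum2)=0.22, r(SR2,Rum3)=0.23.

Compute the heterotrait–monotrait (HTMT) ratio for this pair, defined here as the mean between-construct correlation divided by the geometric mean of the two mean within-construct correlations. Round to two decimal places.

0.45

Between-construct mean = 1.70/6 = 0.2833.
Mean within-SR = 0.66/1 = 0.6600; mean within-Rum = 1.78/3 = 0.5933.
Geometric mean = √(0.6600 × 0.5933) = 0.6258.
HTMT = 0.2833 / 0.6258 = 0.45.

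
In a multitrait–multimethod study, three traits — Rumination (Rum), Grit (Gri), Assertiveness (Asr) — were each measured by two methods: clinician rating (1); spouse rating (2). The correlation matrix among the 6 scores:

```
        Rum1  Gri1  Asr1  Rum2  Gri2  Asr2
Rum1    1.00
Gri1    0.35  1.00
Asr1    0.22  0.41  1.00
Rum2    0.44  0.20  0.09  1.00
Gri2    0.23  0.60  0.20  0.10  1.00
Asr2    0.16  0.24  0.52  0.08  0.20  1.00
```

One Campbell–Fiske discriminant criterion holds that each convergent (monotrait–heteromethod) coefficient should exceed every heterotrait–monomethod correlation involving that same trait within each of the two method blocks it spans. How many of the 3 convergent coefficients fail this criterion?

Each convergent coefficient versus the relevant comparison correlations:
Rum (methods 1·2): 0.44 vs {0.35, 0.10, 0.22, 0.08} → pass.
Gri (methods 1·2): 0.60 vs {0.35, 0.10, 0.41, 0.20} → pass.
Asr (methods 1·2): 0.52 vs {0.22, 0.08, 0.41, 0.20} → pass.
0 of 3 fail.

0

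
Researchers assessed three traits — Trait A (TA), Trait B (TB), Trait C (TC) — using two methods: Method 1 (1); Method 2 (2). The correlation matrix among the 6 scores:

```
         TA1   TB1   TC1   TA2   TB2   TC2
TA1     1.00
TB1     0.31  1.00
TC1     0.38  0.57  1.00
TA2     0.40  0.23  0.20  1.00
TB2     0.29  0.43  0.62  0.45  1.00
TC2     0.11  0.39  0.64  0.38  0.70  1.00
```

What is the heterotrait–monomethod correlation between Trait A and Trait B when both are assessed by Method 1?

Different traits, same method: r(TA1, TB1) = 0.31.

0.31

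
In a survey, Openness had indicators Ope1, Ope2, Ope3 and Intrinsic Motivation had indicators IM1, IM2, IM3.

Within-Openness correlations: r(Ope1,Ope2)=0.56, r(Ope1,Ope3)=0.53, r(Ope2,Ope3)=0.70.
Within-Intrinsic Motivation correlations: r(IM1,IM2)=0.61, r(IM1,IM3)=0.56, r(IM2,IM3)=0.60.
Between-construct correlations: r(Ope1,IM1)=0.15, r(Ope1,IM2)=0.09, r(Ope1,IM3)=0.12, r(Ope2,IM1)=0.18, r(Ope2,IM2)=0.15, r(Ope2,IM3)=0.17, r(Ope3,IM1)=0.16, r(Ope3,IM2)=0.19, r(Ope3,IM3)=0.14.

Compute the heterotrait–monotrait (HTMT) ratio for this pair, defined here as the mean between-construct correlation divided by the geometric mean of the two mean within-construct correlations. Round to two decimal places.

0.25

Between-construct mean = 1.35/9 = 0.1500.
Mean within-Ope = 1.79/3 = 0.5967; mean within-IM = 1.77/3 = 0.5900.
Geometric mean = √(0.5967 × 0.5900) = 0.5933.
HTMT = 0.1500 / 0.5933 = 0.25.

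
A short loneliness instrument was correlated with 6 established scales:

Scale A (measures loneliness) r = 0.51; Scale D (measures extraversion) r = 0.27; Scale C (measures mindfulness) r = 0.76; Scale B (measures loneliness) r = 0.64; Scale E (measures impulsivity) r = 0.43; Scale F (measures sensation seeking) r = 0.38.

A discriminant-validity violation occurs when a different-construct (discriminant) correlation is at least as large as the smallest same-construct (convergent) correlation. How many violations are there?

Convergent (same construct = loneliness): Scale A, Scale B.
Smallest convergent = 0.51. Discriminant values: 0.27, 0.76, 0.43, 0.38; count ≥ 0.51 → 1.

1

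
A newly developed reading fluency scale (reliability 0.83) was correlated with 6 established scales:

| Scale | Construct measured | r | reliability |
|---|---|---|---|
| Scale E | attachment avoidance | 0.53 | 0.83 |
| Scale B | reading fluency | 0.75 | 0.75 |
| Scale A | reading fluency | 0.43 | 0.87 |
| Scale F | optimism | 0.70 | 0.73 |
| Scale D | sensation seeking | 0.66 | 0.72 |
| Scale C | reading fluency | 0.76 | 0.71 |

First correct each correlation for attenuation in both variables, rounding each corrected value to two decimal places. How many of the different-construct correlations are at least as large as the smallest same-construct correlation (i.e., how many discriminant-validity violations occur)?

3

Disattenuated r (r / √(r_scale · r_new)):
  Scale E (disc): 0.53 / √(0.83·0.83) = 0.64
  Scale B (conv): 0.75 / √(0.75·0.83) = 0.95
  Scale A (conv): 0.43 / √(0.87·0.83) = 0.51
  Scale F (disc): 0.70 / √(0.73·0.83) = 0.90
  Scale D (disc): 0.66 / √(0.72·0.83) = 0.85
  Scale C (conv): 0.76 / √(0.71·0.83) = 0.99
Smallest convergent = 0.51. Discriminant values: 0.64, 0.90, 0.85; count ≥ 0.51 → 3.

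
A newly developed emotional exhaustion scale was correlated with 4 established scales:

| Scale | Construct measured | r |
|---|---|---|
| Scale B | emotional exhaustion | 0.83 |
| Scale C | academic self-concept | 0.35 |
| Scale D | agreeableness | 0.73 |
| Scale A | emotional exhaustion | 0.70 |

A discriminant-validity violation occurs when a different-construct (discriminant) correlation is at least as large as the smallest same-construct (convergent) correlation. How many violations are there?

1

Convergent (same construct = emotional exhaustion): Scale B, Scale A.
Smallest convergent = 0.70. Discriminant values: 0.35, 0.73; count ≥ 0.70 → 1.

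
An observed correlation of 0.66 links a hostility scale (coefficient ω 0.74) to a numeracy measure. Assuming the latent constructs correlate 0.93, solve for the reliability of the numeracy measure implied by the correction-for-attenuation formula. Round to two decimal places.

0.68

r_true = r_obs / √(r_xx · r_yy) ⇒ 0.93 = 0.66 / √(0.74 · r_yy).
√(0.74 · r_yy) = 0.66 / 0.93 = 0.7097; 0.74 · r_yy = 0.5037; r_yy = 0.5037 / 0.74 ≈ 0.68.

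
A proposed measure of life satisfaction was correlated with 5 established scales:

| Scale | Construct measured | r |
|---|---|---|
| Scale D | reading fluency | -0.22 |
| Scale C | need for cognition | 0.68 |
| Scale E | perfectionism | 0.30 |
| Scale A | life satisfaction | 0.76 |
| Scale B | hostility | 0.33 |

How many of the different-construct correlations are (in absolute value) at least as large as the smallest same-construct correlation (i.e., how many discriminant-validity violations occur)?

0

Convergent (same construct = life satisfaction): Scale A.
Smallest convergent = 0.76. Discriminant |r|: 0.22, 0.68, 0.30, 0.33; count ≥ 0.76 → 0.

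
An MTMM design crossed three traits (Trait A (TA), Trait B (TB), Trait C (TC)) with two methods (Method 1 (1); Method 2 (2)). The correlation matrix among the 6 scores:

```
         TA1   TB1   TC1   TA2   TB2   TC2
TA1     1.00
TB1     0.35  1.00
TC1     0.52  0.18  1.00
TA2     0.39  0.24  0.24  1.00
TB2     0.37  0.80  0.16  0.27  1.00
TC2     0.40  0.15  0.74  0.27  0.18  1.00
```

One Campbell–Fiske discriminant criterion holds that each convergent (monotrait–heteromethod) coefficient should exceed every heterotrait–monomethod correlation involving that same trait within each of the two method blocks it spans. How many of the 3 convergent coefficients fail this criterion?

1

Convergent coefficients and their comparison sets:
TA (methods 1·2): 0.39 vs {0.35, 0.27, 0.52, 0.27} → fail.
TB (methods 1·2): 0.80 vs {0.35, 0.27, 0.18, 0.18} → pass.
TC (methods 1·2): 0.74 vs {0.52, 0.27, 0.18, 0.18} → pass.
1 of 3 fail.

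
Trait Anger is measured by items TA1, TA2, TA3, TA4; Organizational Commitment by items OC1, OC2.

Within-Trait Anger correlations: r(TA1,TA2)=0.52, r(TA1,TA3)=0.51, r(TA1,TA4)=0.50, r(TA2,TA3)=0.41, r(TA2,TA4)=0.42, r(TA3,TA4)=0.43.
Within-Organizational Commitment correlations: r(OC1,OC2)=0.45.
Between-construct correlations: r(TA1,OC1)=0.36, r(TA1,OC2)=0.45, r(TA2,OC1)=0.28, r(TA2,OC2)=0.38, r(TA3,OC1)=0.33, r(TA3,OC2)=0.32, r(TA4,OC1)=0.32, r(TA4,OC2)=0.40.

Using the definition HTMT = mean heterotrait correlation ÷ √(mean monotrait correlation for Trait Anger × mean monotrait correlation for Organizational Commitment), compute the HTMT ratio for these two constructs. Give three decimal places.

0.776

Between-construct mean = 2.84/8 = 0.3550.
Mean within-TA = 2.79/6 = 0.4650; mean within-OC = 0.45/1 = 0.4500.
Geometric mean = √(0.4650 × 0.4500) = 0.4574.
HTMT = 0.3550 / 0.4574 = 0.776.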